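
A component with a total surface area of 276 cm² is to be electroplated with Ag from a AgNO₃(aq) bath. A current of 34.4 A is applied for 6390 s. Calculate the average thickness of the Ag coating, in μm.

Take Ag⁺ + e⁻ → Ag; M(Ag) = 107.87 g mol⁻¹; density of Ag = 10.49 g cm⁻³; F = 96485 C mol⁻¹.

Q = I·t = 34.40 × 6390.0 = 219800 C; n(e⁻) = 2.278 mol.
n(Ag) = n(e⁻)/1 = 2.278 mol, so m = 2.278 × 107.87 = 245.8 g.
Volume = m/ρ = 245.8 / 10.49 = 23.43 cm³.
Thickness = V/A = 23.43 / 276 = 0.0849 cm = 849 μm.

849 μm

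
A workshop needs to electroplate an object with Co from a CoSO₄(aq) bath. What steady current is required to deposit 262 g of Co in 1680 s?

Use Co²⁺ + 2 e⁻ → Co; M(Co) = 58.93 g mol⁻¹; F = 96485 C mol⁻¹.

n(Co) = 262 / 58.93 = 4.446 mol.
n(e⁻) = 2 × 4.446 = 8.892 mol.
Q = n(e⁻)·F = 8.892 × 96485 = 857900 C.
I = Q/t = 857900 / 1680.0 s = 511 A.

511 A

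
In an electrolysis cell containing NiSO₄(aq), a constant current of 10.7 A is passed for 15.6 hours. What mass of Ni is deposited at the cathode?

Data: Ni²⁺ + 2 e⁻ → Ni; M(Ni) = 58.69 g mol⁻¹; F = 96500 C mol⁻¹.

183 g

Q = I·t = 10.70 A × 56160 s = 600900 C.
n(e⁻) = Q/F = 600900 / 96500 = 6.227 mol.
Ni²⁺ + 2 e⁻ → Ni, so n(Ni) = n(e⁻)/2 = 3.114 mol.
m = n·M = 3.114 × 58.69 = 183 g.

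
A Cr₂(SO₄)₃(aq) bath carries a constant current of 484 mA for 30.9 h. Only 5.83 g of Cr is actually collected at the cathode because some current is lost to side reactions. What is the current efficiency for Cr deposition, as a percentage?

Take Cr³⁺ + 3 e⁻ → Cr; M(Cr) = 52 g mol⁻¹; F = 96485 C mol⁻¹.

60.3 %

Q = I·t = 0.4840 × 111240 = 53840 C; n(e⁻) = 53840/96485 = 0.5580 mol.
Theoretical n(Cr) = n(e⁻)/3 = 0.1860 mol, i.e. m_theo = 0.1860 × 52 = 9.672 g.
Efficiency = m_actual / m_theo = 5.83 / 9.672 = 60.3 %.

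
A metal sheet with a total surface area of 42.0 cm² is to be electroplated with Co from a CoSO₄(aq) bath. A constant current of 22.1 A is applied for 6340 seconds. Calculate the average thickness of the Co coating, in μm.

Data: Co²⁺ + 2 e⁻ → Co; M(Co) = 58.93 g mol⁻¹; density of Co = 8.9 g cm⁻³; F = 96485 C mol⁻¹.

1140 μm

Q = I·t = 22.10 × 6340.0 = 140100 C; n(e⁻) = 1.452 mol.
n(Co) = n(e⁻)/2 = 0.7261 mol, so m = 0.7261 × 58.93 = 42.79 g.
Volume = m/ρ = 42.79 / 8.9 = 4.808 cm³.
Thickness = V/A = 4.808 / 42.0 = 0.114 cm = 1140 μm.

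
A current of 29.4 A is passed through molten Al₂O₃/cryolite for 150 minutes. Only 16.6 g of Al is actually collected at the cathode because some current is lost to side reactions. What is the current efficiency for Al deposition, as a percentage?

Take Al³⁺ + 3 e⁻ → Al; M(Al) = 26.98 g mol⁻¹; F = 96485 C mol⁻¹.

Q = I·t = 29.40 × 9000.0 = 264600 C; n(e⁻) = 264600/96485 = 2.742 mol.
Theoretical n(Al) = n(e⁻)/3 = 0.9141 mol, i.e. m_theo = 0.9141 × 26.98 = 24.66 g.
Efficiency = m_actual / m_theo = 16.6 / 24.66 = 67.3 %.

67.3 %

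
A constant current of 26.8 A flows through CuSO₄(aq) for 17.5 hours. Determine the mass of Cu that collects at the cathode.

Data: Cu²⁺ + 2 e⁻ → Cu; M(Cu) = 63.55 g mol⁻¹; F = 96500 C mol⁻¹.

Q = I·t = 26.80 A × 63000 s = 1688000 C.
n(e⁻) = Q/F = 1688000 / 96500 = 17.50 mol.
Cu²⁺ + 2 e⁻ → Cu, so n(Cu) = n(e⁻)/2 = 8.748 mol.
m = n·M = 8.748 × 63.55 = 556 g.

556 g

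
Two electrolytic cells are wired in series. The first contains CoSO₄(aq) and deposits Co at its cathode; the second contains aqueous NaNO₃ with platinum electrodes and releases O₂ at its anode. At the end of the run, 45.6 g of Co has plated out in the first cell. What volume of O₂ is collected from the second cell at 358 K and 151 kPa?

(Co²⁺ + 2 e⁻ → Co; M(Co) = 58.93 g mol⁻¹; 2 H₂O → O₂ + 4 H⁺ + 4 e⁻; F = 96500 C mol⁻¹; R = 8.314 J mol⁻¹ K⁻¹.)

n(Co) = 45.6 / 58.93 = 0.7738 mol, so n(e⁻) = 2 × 0.7738 = 1.548 mol.
The cells are in series, so the same 1.548 mol of electrons passes through the second cell.
2 H₂O → O₂ + 4 H⁺ + 4 e⁻ — 4 mol e⁻ per mol O₂, so n(O₂) = 1.548/4 = 0.3869 mol.
V = nRT/P = (0.3869 × 8.314 × 358) / (151 × 10³) = 0.00763 m³ = 7.63 L.

7.63 L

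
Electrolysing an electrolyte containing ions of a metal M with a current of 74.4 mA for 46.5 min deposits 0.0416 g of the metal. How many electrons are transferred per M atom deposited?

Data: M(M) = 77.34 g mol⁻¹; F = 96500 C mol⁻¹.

4

Q = I·t = 0.07440 A × 2790.0 s = 207.6 C, so n(e⁻) = 207.6/96500 = 0.002151 mol.
n(M) deposited = 0.0416 / 77.34 = 0.0005379 mol.
Electrons per atom = n(e⁻)/n(M) = 0.002151 / 0.0005379 = 4.00 ≈ 4, so the ion is M⁴⁺.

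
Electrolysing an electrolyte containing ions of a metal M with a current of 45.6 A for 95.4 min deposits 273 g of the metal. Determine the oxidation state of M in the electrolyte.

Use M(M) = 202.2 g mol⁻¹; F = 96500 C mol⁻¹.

+2

Q = I·t = 45.60 A × 5724.0 s = 261000 C, so n(e⁻) = 261000/96500 = 2.705 mol.
n(M) deposited = 273 / 202.2 = 1.350 mol.
Electrons per atom = n(e⁻)/n(M) = 2.705 / 1.350 = 2.00 ≈ 2, so the ion is M²⁺.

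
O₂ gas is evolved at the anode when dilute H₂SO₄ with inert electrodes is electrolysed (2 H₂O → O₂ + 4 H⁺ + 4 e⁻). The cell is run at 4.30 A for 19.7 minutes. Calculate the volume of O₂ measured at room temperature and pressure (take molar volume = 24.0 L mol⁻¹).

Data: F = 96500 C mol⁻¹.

0.316 L

Q = I·t = 4.300 A × 1182.0 s = 5083 C.
n(e⁻) = Q/F = 5083 / 96500 = 0.05267 mol.
4 electrons are transferred per O₂ molecule, so n(O₂) = 0.05267 / 4 = 0.01317 mol.
V = n × V_m = 0.01317 × 24.0 = 0.316 L.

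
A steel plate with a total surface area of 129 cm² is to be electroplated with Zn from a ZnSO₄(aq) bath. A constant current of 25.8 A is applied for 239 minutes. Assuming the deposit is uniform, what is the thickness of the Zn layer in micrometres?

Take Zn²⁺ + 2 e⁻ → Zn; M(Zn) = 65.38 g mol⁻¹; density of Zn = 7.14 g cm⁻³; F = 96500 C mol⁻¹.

1360 μm

Q = I·t = 25.80 × 14340 = 370000 C; n(e⁻) = 3.834 mol.
n(Zn) = n(e⁻)/2 = 1.917 mol, so m = 1.917 × 65.38 = 125.3 g.
Volume = m/ρ = 125.3 / 7.14 = 17.55 cm³.
Thickness = V/A = 17.55 / 129 = 0.136 cm = 1360 μm.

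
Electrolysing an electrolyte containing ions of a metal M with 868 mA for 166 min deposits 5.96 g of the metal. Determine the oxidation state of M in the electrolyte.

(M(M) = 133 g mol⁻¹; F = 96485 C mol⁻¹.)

+2

Q = I·t = 0.8680 A × 9960.0 s = 8645 C, so n(e⁻) = 8645/96485 = 0.08960 mol.
n(M) deposited = 5.96 / 133 = 0.04481 mol.
Electrons per atom = n(e⁻)/n(M) = 0.08960 / 0.04481 = 2.00 ≈ 2, so the ion is M²⁺.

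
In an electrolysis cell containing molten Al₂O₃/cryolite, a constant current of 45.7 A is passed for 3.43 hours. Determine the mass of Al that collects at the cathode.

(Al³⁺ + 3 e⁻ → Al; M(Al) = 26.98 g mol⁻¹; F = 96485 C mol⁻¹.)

52.6 g

Q = I·t = 45.70 A × 12348 s = 564300 C.
n(e⁻) = Q/F = 564300 / 96485 = 5.849 mol.
Al³⁺ + 3 e⁻ → Al, so n(Al) = n(e⁻)/3 = 1.950 mol.
m = n·M = 1.950 × 26.98 = 52.6 g.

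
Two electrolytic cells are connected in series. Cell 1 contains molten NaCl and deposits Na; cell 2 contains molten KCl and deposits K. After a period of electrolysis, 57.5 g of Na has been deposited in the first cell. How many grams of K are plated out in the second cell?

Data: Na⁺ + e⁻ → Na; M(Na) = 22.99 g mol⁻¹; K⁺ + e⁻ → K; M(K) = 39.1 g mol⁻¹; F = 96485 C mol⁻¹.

n(Na) = 57.5 / 22.99 = 2.501 mol.
Since Na⁺ + e⁻ → Na, n(e⁻) passed = 1 × 2.501 = 2.501 mol.
Cells in series carry the same charge, so the same 2.501 mol of electrons passes through cell 2.
K⁺ + e⁻ → K, so n(K) = 2.501 / 1 = 2.501 mol.
m(K) = 2.501 × 39.1 = 97.8 g.

97.8 g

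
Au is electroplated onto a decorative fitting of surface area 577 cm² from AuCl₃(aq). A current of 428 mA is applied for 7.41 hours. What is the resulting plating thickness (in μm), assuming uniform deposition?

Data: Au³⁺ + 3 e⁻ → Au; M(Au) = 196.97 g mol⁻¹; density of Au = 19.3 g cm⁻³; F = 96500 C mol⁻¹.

Q = I·t = 0.4280 × 26676 = 11420 C; n(e⁻) = 0.1183 mol.
n(Au) = n(e⁻)/3 = 0.03944 mol, so m = 0.03944 × 196.97 = 7.768 g.
Volume = m/ρ = 7.768 / 19.3 = 0.4025 cm³.
Thickness = V/A = 0.4025 / 577 = 6.98 × 10⁻⁴ cm = 6.98 μm.

6.98 μm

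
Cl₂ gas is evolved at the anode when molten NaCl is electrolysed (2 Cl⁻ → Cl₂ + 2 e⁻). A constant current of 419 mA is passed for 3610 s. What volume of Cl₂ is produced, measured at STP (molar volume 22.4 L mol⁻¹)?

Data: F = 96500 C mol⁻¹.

Q = I·t = 0.4190 A × 3610.0 s = 1513 C.
n(e⁻) = Q/F = 1513 / 96500 = 0.01567 mol.
2 electrons are transferred per Cl₂ molecule, so n(Cl₂) = 0.01567 / 2 = 0.007837 mol.
V = n × V_m = 0.007837 × 22.4 = 0.176 L.

0.176 L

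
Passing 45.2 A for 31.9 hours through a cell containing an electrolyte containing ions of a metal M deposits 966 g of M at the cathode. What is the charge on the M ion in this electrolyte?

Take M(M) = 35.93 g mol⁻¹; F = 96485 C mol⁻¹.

Q = I·t = 45.20 A × 114840 s = 5191000 C, so n(e⁻) = 5191000/96485 = 53.80 mol.
n(M) deposited = 966 / 35.93 = 26.89 mol.
Electrons per atom = n(e⁻)/n(M) = 53.80 / 26.89 = 2.00 ≈ 2, so the ion is M²⁺.

+2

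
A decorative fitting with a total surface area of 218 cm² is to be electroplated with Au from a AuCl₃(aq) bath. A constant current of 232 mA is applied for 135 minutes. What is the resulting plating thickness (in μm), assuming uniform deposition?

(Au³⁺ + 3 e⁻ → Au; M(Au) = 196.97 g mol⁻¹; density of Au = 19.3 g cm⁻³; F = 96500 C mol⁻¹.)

Q = I·t = 0.2320 × 8100.0 = 1879 C; n(e⁻) = 0.01947 mol.
n(Au) = n(e⁻)/3 = 0.006491 mol, so m = 0.006491 × 196.97 = 1.279 g.
Volume = m/ρ = 1.279 / 19.3 = 0.06625 cm³.
Thickness = V/A = 0.06625 / 218 = 3.04 × 10⁻⁴ cm = 3.04 μm.

3.04 μm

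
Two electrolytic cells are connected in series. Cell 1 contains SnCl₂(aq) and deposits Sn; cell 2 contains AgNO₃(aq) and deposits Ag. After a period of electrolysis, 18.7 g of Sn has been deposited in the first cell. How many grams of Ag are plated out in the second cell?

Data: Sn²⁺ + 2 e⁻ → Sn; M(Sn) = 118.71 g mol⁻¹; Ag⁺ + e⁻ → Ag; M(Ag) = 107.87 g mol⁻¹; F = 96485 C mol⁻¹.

n(Sn) = 18.7 / 118.71 = 0.1575 mol.
Since Sn²⁺ + 2 e⁻ → Sn, n(e⁻) passed = 2 × 0.1575 = 0.3151 mol.
Cells in series carry the same charge, so the same 0.3151 mol of electrons passes through cell 2.
Ag⁺ + e⁻ → Ag, so n(Ag) = 0.3151 / 1 = 0.3151 mol.
m(Ag) = 0.3151 × 107.87 = 34.0 g.

34.0 g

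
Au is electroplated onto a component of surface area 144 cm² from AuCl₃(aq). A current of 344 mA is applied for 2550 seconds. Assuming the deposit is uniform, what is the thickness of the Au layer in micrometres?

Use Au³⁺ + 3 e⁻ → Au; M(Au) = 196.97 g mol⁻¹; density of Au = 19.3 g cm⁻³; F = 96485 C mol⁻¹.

2.15 μm

Q = I·t = 0.3440 × 2550.0 = 877.2 C; n(e⁻) = 0.009092 mol.
n(Au) = n(e⁻)/3 = 0.003031 mol, so m = 0.003031 × 196.97 = 0.5969 g.
Volume = m/ρ = 0.5969 / 19.3 = 0.03093 cm³.
Thickness = V/A = 0.03093 / 144 = 2.15 × 10⁻⁴ cm = 2.15 μm.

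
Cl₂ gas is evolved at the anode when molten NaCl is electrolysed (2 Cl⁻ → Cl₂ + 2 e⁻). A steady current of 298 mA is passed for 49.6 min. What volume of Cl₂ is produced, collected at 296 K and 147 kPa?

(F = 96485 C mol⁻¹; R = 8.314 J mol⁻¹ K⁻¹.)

0.0769 L

Q = I·t = 0.2980 A × 2976.0 s = 886.8 C.
n(e⁻) = Q/F = 886.8 / 96485 = 0.009192 mol.
2 electrons are transferred per Cl₂ molecule, so n(Cl₂) = 0.009192 / 2 = 0.004596 mol.
V = nRT/P = (0.004596 × 8.314 × 296) / (147 × 10³ Pa) = 7.69 × 10⁻⁵ m³ = 0.0769 L.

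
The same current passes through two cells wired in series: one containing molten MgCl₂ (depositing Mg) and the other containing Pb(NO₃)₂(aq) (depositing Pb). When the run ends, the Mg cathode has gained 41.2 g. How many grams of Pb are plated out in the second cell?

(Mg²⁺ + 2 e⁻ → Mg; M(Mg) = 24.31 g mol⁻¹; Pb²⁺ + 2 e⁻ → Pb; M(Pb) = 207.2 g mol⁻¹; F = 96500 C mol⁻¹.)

n(Mg) = 41.2 / 24.31 = 1.695 mol.
Since Mg²⁺ + 2 e⁻ → Mg, n(e⁻) passed = 2 × 1.695 = 3.390 mol.
Cells in series carry the same charge, so the same 3.390 mol of electrons passes through cell 2.
Pb²⁺ + 2 e⁻ → Pb, so n(Pb) = 3.390 / 2 = 1.695 mol.
m(Pb) = 1.695 × 207.2 = 351 g.

351 g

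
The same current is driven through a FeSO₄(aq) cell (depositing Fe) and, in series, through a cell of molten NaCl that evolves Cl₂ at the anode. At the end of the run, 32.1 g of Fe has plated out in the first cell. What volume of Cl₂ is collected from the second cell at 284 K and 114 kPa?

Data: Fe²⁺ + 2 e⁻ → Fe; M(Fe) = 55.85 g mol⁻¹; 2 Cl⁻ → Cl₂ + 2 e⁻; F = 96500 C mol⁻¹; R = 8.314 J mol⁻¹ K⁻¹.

11.9 L

n(Fe) = 32.1 / 55.85 = 0.5748 mol, so n(e⁻) = 2 × 0.5748 = 1.150 mol.
The cells are in series, so the same 1.150 mol of electrons passes through the second cell.
2 Cl⁻ → Cl₂ + 2 e⁻ — 2 mol e⁻ per mol Cl₂, so n(Cl₂) = 1.150/2 = 0.5748 mol.
V = nRT/P = (0.5748 × 8.314 × 284) / (114 × 10³) = 0.0119 m³ = 11.9 L.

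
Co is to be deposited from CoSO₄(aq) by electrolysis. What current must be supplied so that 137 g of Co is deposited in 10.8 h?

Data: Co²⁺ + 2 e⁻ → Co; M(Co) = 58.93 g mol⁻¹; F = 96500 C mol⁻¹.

n(Co) = 137 / 58.93 = 2.325 mol.
n(e⁻) = 2 × 2.325 = 4.650 mol.
Q = n(e⁻)·F = 4.650 × 96500 = 448700 C.
I = Q/t = 448700 / 38880 s = 11.5 A.

11.5 A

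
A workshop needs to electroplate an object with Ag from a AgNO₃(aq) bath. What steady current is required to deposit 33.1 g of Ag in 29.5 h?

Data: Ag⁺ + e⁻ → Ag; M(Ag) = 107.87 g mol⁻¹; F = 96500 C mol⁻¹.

0.279 A

n(Ag) = 33.1 / 107.87 = 0.3069 mol.
n(e⁻) = 1 × 0.3069 = 0.3069 mol.
Q = n(e⁻)·F = 0.3069 × 96500 = 29610 C.
I = Q/t = 29610 / 106200 s = 0.279 A.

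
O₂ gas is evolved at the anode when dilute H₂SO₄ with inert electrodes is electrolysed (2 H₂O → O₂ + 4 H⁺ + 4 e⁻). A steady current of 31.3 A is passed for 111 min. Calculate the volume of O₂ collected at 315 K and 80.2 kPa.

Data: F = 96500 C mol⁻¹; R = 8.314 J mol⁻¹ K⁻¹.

17.6 L

Q = I·t = 31.30 A × 6660.0 s = 208500 C.
n(e⁻) = Q/F = 208500 / 96500 = 2.160 mol.
4 electrons are transferred per O₂ molecule, so n(O₂) = 2.160 / 4 = 0.5400 mol.
V = nRT/P = (0.5400 × 8.314 × 315) / (80.2 × 10³ Pa) = 0.0176 m³ = 17.6 L.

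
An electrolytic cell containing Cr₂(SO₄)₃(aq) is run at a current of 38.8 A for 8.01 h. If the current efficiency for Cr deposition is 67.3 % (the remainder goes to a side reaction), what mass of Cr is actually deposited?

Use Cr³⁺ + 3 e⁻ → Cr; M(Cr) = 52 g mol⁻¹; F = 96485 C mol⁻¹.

Q = I·t = 38.80 × 28836 = 1119000 C.
n(e⁻) = 1119000/96485 = 11.60 mol; theoretically n(Cr) = 11.60/3 = 3.865 mol, m_theo = 201.0 g.
At 67.3 % efficiency, m_actual = 0.673 × 201.0 = 135 g.

135 g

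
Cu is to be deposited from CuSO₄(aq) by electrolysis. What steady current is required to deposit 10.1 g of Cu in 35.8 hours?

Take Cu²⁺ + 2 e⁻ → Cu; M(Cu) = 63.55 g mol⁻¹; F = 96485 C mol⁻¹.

0.238 A

n(Cu) = 10.1 / 63.55 = 0.1589 mol.
n(e⁻) = 2 × 0.1589 = 0.3179 mol.
Q = n(e⁻)·F = 0.3179 × 96485 = 30670 C.
I = Q/t = 30670 / 128880 s = 0.238 A.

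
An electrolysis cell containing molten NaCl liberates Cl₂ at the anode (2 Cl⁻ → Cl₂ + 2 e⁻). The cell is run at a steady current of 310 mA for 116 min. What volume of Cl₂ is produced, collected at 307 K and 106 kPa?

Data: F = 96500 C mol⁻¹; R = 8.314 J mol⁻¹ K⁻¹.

Q = I·t = 0.3100 A × 6960.0 s = 2158 C.
n(e⁻) = Q/F = 2158 / 96500 = 0.02236 mol.
2 electrons are transferred per Cl₂ molecule, so n(Cl₂) = 0.02236 / 2 = 0.01118 mol.
V = nRT/P = (0.01118 × 8.314 × 307) / (106 × 10³ Pa) = 2.69 × 10⁻⁴ m³ = 0.269 L.

0.269 L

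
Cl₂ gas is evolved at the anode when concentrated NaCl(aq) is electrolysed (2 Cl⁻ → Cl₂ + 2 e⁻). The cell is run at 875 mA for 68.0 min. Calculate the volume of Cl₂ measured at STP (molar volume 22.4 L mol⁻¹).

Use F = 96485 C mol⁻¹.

0.414 L

Q = I·t = 0.8750 A × 4080.0 s = 3570 C.
n(e⁻) = Q/F = 3570 / 96485 = 0.03700 mol.
2 electrons are transferred per Cl₂ molecule, so n(Cl₂) = 0.03700 / 2 = 0.01850 mol.
V = n × V_m = 0.01850 × 22.4 = 0.414 L.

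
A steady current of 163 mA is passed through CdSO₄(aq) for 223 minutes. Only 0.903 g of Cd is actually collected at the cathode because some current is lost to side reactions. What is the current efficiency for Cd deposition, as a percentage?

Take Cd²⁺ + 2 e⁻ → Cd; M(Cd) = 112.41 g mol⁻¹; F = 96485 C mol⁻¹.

Q = I·t = 0.1630 × 13380 = 2181 C; n(e⁻) = 2181/96485 = 0.02260 mol.
Theoretical n(Cd) = n(e⁻)/2 = 0.01130 mol, i.e. m_theo = 0.01130 × 112.41 = 1.270 g.
Efficiency = m_actual / m_theo = 0.903 / 1.270 = 71.1 %.

71.1 %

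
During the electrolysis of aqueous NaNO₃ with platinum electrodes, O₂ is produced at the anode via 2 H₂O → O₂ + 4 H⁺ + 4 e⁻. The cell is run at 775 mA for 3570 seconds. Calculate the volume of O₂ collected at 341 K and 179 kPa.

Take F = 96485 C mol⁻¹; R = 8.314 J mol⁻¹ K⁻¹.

Q = I·t = 0.7750 A × 3570.0 s = 2767 C.
n(e⁻) = Q/F = 2767 / 96485 = 0.02868 mol.
4 electrons are transferred per O₂ molecule, so n(O₂) = 0.02868 / 4 = 0.007169 mol.
V = nRT/P = (0.007169 × 8.314 × 341) / (179 × 10³ Pa) = 1.14 × 10⁻⁴ m³ = 0.114 L.

0.114 L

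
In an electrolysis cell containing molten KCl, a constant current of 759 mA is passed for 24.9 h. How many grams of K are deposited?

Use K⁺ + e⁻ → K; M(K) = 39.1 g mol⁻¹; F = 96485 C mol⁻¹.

Q = I·t = 0.7590 A × 89640 s = 68040 C.
n(e⁻) = Q/F = 68040 / 96485 = 0.7052 mol.
K⁺ + e⁻ → K, so n(K) = n(e⁻)/1 = 0.7052 mol.
m = n·M = 0.7052 × 39.1 = 27.6 g.

27.6 g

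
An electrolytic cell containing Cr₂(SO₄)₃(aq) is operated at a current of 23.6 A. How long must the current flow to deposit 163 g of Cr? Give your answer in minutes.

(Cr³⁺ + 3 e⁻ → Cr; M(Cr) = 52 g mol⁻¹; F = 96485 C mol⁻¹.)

641 min

n(Cr) = m/M = 163 / 52 = 3.135 mol.
Each Cr atom requires 3 electrons, so n(e⁻) = 3 × 3.135 = 9.404 mol.
Q = n(e⁻)·F = 9.404 × 96485 = 907300 C.
t = Q/I = 907300 / 23.60 A = 38450 s = 641 min.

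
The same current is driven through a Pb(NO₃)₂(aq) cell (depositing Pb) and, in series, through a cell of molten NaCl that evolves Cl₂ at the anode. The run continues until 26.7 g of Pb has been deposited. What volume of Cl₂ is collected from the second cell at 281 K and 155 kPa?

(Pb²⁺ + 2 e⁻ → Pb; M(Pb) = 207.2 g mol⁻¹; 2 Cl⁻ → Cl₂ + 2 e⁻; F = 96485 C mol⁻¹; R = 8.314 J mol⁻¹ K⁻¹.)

1.94 L

n(Pb) = 26.7 / 207.2 = 0.1289 mol, so n(e⁻) = 2 × 0.1289 = 0.2577 mol.
The cells are in series, so the same 0.2577 mol of electrons passes through the second cell.
2 Cl⁻ → Cl₂ + 2 e⁻ — 2 mol e⁻ per mol Cl₂, so n(Cl₂) = 0.2577/2 = 0.1289 mol.
V = nRT/P = (0.1289 × 8.314 × 281) / (155 × 10³) = 0.00194 m³ = 1.94 L.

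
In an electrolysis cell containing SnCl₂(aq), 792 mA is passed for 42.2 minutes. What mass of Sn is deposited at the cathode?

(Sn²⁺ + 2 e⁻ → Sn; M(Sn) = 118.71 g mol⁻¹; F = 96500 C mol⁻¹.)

1.23 g

Q = I·t = 0.7920 A × 2532.0 s = 2005 C.
n(e⁻) = Q/F = 2005 / 96500 = 0.02078 mol.
Sn²⁺ + 2 e⁻ → Sn, so n(Sn) = n(e⁻)/2 = 0.01039 mol.
m = n·M = 0.01039 × 118.71 = 1.23 g.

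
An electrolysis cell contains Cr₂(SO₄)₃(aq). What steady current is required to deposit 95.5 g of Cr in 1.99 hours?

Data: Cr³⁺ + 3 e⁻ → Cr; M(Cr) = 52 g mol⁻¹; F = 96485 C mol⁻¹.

74.2 A

n(Cr) = 95.5 / 52 = 1.837 mol.
n(e⁻) = 3 × 1.837 = 5.510 mol.
Q = n(e⁻)·F = 5.510 × 96485 = 531600 C.
I = Q/t = 531600 / 7164.0 s = 74.2 A.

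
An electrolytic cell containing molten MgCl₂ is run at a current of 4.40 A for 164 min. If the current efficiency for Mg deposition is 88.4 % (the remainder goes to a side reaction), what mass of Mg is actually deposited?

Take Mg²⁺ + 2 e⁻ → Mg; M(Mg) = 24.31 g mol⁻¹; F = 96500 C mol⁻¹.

Q = I·t = 4.400 × 9840.0 = 43300 C.
n(e⁻) = 43300/96500 = 0.4487 mol; theoretically n(Mg) = 0.4487/2 = 0.2243 mol, m_theo = 5.454 g.
At 88.4 % efficiency, m_actual = 0.884 × 5.454 = 4.82 g.

4.82 g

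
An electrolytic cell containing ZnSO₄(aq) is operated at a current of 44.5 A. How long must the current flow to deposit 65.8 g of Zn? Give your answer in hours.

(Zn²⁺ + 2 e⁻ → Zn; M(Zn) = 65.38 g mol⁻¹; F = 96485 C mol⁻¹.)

n(Zn) = m/M = 65.8 / 65.38 = 1.006 mol.
Each Zn atom requires 2 electrons, so n(e⁻) = 2 × 1.006 = 2.013 mol.
Q = n(e⁻)·F = 2.013 × 96485 = 194200 C.
t = Q/I = 194200 / 44.50 A = 4364 s = 1.21 h.

1.21 h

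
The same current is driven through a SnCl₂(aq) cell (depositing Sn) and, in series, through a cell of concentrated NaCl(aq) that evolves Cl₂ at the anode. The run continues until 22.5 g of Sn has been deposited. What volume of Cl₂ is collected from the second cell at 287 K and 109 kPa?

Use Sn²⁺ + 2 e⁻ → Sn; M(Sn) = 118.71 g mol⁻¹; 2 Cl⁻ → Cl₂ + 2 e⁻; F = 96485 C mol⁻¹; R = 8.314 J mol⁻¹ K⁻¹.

n(Sn) = 22.5 / 118.71 = 0.1895 mol, so n(e⁻) = 2 × 0.1895 = 0.3791 mol.
The cells are in series, so the same 0.3791 mol of electrons passes through the second cell.
2 Cl⁻ → Cl₂ + 2 e⁻ — 2 mol e⁻ per mol Cl₂, so n(Cl₂) = 0.3791/2 = 0.1895 mol.
V = nRT/P = (0.1895 × 8.314 × 287) / (109 × 10³) = 0.00415 m³ = 4.15 L.

4.15 L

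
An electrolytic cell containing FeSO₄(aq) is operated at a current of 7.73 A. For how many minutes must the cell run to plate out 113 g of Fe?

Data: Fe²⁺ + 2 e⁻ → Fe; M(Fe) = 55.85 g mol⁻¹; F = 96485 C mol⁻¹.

n(Fe) = m/M = 113 / 55.85 = 2.023 mol.
Each Fe atom requires 2 electrons, so n(e⁻) = 2 × 2.023 = 4.047 mol.
Q = n(e⁻)·F = 4.047 × 96485 = 390400 C.
t = Q/I = 390400 / 7.730 A = 50510 s = 842 min.

842 min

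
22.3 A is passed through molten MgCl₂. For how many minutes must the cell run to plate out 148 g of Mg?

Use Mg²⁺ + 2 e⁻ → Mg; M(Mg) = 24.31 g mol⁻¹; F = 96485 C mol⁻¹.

878 min

n(Mg) = m/M = 148 / 24.31 = 6.088 mol.
Each Mg atom requires 2 electrons, so n(e⁻) = 2 × 6.088 = 12.18 mol.
Q = n(e⁻)·F = 12.18 × 96485 = 1175000 C.
t = Q/I = 1175000 / 22.30 A = 52680 s = 878 min.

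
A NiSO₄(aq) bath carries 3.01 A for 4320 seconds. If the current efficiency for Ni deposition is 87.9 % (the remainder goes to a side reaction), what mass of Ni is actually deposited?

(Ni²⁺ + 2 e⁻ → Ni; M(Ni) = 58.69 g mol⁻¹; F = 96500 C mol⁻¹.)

3.48 g

Q = I·t = 3.010 × 4320.0 = 13000 C.
n(e⁻) = 13000/96500 = 0.1347 mol; theoretically n(Ni) = 0.1347/2 = 0.06737 mol, m_theo = 3.954 g.
At 87.9 % efficiency, m_actual = 0.879 × 3.954 = 3.48 g.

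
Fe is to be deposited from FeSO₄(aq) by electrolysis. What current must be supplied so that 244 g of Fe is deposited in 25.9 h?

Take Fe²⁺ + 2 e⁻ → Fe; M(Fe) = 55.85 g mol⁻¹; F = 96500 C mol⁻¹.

n(Fe) = 244 / 55.85 = 4.369 mol.
n(e⁻) = 2 × 4.369 = 8.738 mol.
Q = n(e⁻)·F = 8.738 × 96500 = 843200 C.
I = Q/t = 843200 / 93240 s = 9.04 A.

9.04 A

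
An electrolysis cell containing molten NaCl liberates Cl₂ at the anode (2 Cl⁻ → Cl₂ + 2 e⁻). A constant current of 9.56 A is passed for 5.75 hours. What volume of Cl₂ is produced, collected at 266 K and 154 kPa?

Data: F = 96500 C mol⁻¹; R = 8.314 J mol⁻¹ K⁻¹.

14.7 L

Q = I·t = 9.560 A × 20700 s = 197900 C.
n(e⁻) = Q/F = 197900 / 96500 = 2.051 mol.
2 electrons are transferred per Cl₂ molecule, so n(Cl₂) = 2.051 / 2 = 1.025 mol.
V = nRT/P = (1.025 × 8.314 × 266) / (154 × 10³ Pa) = 0.0147 m³ = 14.7 L.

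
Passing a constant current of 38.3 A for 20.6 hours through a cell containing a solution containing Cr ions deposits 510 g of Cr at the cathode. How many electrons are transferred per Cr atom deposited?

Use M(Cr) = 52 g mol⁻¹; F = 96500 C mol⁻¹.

Q = I·t = 38.30 A × 74160 s = 2840000 C, so n(e⁻) = 2840000/96500 = 29.43 mol.
n(Cr) deposited = 510 / 52 = 9.808 mol.
Electrons per atom = n(e⁻)/n(Cr) = 29.43 / 9.808 = 3.00 ≈ 3, so the ion is Cr³⁺.

3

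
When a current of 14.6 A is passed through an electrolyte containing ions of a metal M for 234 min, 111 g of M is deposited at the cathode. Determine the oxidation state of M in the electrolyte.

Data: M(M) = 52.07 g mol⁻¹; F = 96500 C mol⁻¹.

Q = I·t = 14.60 A × 14040 s = 205000 C, so n(e⁻) = 205000/96500 = 2.124 mol.
n(M) deposited = 111 / 52.07 = 2.132 mol.
Electrons per atom = n(e⁻)/n(M) = 2.124 / 2.132 = 0.996 ≈ 1, so the ion is M⁺.

+1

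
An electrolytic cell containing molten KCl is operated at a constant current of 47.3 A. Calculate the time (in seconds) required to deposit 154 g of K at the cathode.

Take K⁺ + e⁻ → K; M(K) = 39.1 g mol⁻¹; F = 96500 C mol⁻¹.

n(K) = m/M = 154 / 39.1 = 3.939 mol.
Each K atom requires 1 electron, so n(e⁻) = 1 × 3.939 = 3.939 mol.
Q = n(e⁻)·F = 3.939 × 96500 = 380100 C.
t = Q/I = 380100 / 47.30 A = 8035 s.

8040 s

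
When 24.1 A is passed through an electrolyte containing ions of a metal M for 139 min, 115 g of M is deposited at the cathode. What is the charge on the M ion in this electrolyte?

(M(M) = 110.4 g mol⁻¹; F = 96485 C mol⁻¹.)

+2

Q = I·t = 24.10 A × 8340.0 s = 201000 C, so n(e⁻) = 201000/96485 = 2.083 mol.
n(M) deposited = 115 / 110.4 = 1.042 mol.
Electrons per atom = n(e⁻)/n(M) = 2.083 / 1.042 = 2.00 ≈ 2, so the ion is M²⁺.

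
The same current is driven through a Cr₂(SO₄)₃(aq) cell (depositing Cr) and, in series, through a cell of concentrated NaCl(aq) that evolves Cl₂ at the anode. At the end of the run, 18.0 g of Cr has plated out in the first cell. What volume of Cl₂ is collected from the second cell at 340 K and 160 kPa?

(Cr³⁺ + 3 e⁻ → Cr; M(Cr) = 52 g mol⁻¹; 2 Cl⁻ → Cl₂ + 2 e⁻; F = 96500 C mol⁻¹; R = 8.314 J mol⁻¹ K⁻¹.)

9.17 L

n(Cr) = 18.0 / 52 = 0.3462 mol, so n(e⁻) = 3 × 0.3462 = 1.038 mol.
The cells are in series, so the same 1.038 mol of electrons passes through the second cell.
2 Cl⁻ → Cl₂ + 2 e⁻ — 2 mol e⁻ per mol Cl₂, so n(Cl₂) = 1.038/2 = 0.5192 mol.
V = nRT/P = (0.5192 × 8.314 × 340) / (160 × 10³) = 0.00917 m³ = 9.17 L.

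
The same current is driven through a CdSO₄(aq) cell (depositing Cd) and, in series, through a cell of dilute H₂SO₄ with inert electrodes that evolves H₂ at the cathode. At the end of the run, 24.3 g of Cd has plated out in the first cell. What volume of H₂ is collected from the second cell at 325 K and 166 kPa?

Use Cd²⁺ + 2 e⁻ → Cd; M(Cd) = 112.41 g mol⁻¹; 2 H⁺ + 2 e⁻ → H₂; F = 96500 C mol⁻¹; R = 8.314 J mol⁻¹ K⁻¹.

3.52 L

n(Cd) = 24.3 / 112.41 = 0.2162 mol, so n(e⁻) = 2 × 0.2162 = 0.4323 mol.
The cells are in series, so the same 0.4323 mol of electrons passes through the second cell.
2 H⁺ + 2 e⁻ → H₂ — 2 mol e⁻ per mol H₂, so n(H₂) = 0.4323/2 = 0.2162 mol.
V = nRT/P = (0.2162 × 8.314 × 325) / (166 × 10³) = 0.00352 m³ = 3.52 L.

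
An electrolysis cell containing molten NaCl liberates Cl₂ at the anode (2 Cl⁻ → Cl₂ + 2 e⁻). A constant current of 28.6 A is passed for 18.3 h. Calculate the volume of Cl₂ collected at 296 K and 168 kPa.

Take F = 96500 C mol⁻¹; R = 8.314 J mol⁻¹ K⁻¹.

143 L

Q = I·t = 28.60 A × 65880 s = 1884000 C.
n(e⁻) = Q/F = 1884000 / 96500 = 19.53 mol.
2 electrons are transferred per Cl₂ molecule, so n(Cl₂) = 19.53 / 2 = 9.763 mol.
V = nRT/P = (9.763 × 8.314 × 296) / (168 × 10³ Pa) = 0.143 m³ = 143 L.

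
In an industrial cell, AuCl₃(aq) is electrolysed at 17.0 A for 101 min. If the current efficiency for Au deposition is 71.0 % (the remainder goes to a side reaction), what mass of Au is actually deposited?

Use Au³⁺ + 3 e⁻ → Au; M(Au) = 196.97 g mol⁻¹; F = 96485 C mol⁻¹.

49.8 g

Q = I·t = 17.00 × 6060.0 = 103000 C.
n(e⁻) = 103000/96485 = 1.068 mol; theoretically n(Au) = 1.068/3 = 0.3559 mol, m_theo = 70.10 g.
At 71.0 % efficiency, m_actual = 0.710 × 70.10 = 49.8 g.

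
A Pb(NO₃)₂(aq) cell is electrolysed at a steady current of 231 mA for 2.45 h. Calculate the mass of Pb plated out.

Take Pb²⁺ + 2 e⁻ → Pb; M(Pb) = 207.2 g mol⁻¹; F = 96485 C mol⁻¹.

2.19 g

Q = I·t = 0.2310 A × 8820.0 s = 2037 C.
n(e⁻) = Q/F = 2037 / 96485 = 0.02112 mol.
Pb²⁺ + 2 e⁻ → Pb, so n(Pb) = n(e⁻)/2 = 0.01056 mol.
m = n·M = 0.01056 × 207.2 = 2.19 g.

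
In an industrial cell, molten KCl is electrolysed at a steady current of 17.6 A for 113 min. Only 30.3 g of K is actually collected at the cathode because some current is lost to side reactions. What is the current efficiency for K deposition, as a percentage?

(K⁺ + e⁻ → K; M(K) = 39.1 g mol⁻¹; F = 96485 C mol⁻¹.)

Q = I·t = 17.60 × 6780.0 = 119300 C; n(e⁻) = 119300/96485 = 1.237 mol.
Theoretical n(K) = n(e⁻)/1 = 1.237 mol, i.e. m_theo = 1.237 × 39.1 = 48.36 g.
Efficiency = m_actual / m_theo = 30.3 / 48.36 = 62.7 %.

62.7 %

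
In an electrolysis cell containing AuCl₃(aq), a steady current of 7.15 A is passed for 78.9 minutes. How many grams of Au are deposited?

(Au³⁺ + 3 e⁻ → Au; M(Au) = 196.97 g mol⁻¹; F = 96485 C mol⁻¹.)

23.0 g

Q = I·t = 7.150 A × 4734.0 s = 33850 C.
n(e⁻) = Q/F = 33850 / 96485 = 0.3508 mol.
Au³⁺ + 3 e⁻ → Au, so n(Au) = n(e⁻)/3 = 0.1169 mol.
m = n·M = 0.1169 × 196.97 = 23.0 g.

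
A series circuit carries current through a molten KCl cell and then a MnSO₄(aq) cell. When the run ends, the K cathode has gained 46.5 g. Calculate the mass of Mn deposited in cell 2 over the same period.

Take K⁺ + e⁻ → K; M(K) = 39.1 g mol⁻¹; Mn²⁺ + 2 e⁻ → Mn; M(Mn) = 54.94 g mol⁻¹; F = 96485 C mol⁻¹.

32.7 g

n(K) = 46.5 / 39.1 = 1.189 mol.
Since K⁺ + e⁻ → K, n(e⁻) passed = 1 × 1.189 = 1.189 mol.
Cells in series carry the same charge, so the same 1.189 mol of electrons passes through cell 2.
Mn²⁺ + 2 e⁻ → Mn, so n(Mn) = 1.189 / 2 = 0.5946 mol.
m(Mn) = 0.5946 × 54.94 = 32.7 g.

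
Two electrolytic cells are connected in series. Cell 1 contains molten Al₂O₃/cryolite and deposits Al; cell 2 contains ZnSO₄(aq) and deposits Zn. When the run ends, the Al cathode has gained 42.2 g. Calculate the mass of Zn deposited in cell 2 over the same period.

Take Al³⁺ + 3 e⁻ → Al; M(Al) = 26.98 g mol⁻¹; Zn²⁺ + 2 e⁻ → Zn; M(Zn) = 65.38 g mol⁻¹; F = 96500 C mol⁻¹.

153 g

n(Al) = 42.2 / 26.98 = 1.564 mol.
Since Al³⁺ + 3 e⁻ → Al, n(e⁻) passed = 3 × 1.564 = 4.692 mol.
Cells in series carry the same charge, so the same 4.692 mol of electrons passes through cell 2.
Zn²⁺ + 2 e⁻ → Zn, so n(Zn) = 4.692 / 2 = 2.346 mol.
m(Zn) = 2.346 × 65.38 = 153 g.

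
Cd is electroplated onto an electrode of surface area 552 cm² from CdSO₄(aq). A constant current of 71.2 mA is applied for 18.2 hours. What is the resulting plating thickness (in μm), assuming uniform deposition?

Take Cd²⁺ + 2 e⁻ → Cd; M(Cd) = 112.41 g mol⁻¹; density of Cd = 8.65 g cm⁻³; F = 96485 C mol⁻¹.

Q = I·t = 0.07120 × 65520 = 4665 C; n(e⁻) = 0.04835 mol.
n(Cd) = n(e⁻)/2 = 0.02417 mol, so m = 0.02417 × 112.41 = 2.717 g.
Volume = m/ρ = 2.717 / 8.65 = 0.3142 cm³.
Thickness = V/A = 0.3142 / 552 = 5.69 × 10⁻⁴ cm = 5.69 μm.

5.69 μm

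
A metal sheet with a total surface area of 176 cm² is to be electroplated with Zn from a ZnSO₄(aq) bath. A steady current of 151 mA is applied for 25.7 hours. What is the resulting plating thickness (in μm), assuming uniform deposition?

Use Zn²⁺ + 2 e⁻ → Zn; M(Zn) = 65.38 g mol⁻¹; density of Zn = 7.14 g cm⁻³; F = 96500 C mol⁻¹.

Q = I·t = 0.1510 × 92520 = 13970 C; n(e⁻) = 0.1448 mol.
n(Zn) = n(e⁻)/2 = 0.07239 mol, so m = 0.07239 × 65.38 = 4.733 g.
Volume = m/ρ = 4.733 / 7.14 = 0.6628 cm³.
Thickness = V/A = 0.6628 / 176 = 0.00377 cm = 37.7 μm.

37.7 μm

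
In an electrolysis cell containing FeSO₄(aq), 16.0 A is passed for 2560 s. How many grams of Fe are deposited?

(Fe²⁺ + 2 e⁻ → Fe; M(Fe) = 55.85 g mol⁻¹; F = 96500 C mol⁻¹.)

11.9 g

Q = I·t = 16.00 A × 2560.0 s = 40960 C.
n(e⁻) = Q/F = 40960 / 96500 = 0.4245 mol.
Fe²⁺ + 2 e⁻ → Fe, so n(Fe) = n(e⁻)/2 = 0.2122 mol.
m = n·M = 0.2122 × 55.85 = 11.9 g.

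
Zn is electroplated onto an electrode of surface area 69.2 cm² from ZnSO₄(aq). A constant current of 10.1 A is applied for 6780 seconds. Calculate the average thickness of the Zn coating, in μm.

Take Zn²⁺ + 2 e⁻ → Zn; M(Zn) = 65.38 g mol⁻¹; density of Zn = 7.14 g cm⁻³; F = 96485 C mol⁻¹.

Q = I·t = 10.10 × 6780.0 = 68480 C; n(e⁻) = 0.7097 mol.
n(Zn) = n(e⁻)/2 = 0.3549 mol, so m = 0.3549 × 65.38 = 23.20 g.
Volume = m/ρ = 23.20 / 7.14 = 3.249 cm³.
Thickness = V/A = 3.249 / 69.2 = 0.0470 cm = 470 μm.

470 μm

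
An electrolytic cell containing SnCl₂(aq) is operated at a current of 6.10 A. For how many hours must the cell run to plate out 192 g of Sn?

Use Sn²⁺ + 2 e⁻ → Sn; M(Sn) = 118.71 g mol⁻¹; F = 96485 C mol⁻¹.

14.2 h

n(Sn) = m/M = 192 / 118.71 = 1.617 mol.
Each Sn atom requires 2 electrons, so n(e⁻) = 2 × 1.617 = 3.235 mol.
Q = n(e⁻)·F = 3.235 × 96485 = 312100 C.
t = Q/I = 312100 / 6.100 A = 51170 s = 14.2 h.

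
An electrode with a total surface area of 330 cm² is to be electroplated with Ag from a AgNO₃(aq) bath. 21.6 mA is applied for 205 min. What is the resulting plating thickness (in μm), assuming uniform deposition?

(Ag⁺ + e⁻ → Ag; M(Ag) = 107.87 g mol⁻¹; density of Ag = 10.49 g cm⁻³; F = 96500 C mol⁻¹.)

0.858 μm

Q = I·t = 0.02160 × 12300 = 265.7 C; n(e⁻) = 0.002753 mol.
n(Ag) = n(e⁻)/1 = 0.002753 mol, so m = 0.002753 × 107.87 = 0.2970 g.
Volume = m/ρ = 0.2970 / 10.49 = 0.02831 cm³.
Thickness = V/A = 0.02831 / 330 = 8.58 × 10⁻⁵ cm = 0.858 μm.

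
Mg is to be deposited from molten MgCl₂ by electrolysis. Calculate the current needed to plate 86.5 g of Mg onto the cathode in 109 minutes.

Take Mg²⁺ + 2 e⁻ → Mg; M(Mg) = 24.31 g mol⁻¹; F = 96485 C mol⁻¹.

n(Mg) = 86.5 / 24.31 = 3.558 mol.
n(e⁻) = 2 × 3.558 = 7.116 mol.
Q = n(e⁻)·F = 7.116 × 96485 = 686600 C.
I = Q/t = 686600 / 6540.0 s = 105 A.

105 A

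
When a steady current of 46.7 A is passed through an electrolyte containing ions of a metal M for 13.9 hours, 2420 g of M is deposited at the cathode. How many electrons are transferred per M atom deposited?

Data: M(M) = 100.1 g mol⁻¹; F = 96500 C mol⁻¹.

Q = I·t = 46.70 A × 50040 s = 2337000 C, so n(e⁻) = 2337000/96500 = 24.22 mol.
n(M) deposited = 2420 / 100.1 = 24.18 mol.
Electrons per atom = n(e⁻)/n(M) = 24.22 / 24.18 = 1.00 ≈ 1, so the ion is M⁺.

1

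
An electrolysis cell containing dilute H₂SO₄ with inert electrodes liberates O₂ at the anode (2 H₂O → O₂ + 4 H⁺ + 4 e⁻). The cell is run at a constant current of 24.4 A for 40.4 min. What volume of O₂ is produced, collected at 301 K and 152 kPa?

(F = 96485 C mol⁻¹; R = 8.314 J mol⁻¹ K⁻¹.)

2.52 L

Q = I·t = 24.40 A × 2424.0 s = 59150 C.
n(e⁻) = Q/F = 59150 / 96485 = 0.6130 mol.
4 electrons are transferred per O₂ molecule, so n(O₂) = 0.6130 / 4 = 0.1533 mol.
V = nRT/P = (0.1533 × 8.314 × 301) / (152 × 10³ Pa) = 0.00252 m³ = 2.52 L.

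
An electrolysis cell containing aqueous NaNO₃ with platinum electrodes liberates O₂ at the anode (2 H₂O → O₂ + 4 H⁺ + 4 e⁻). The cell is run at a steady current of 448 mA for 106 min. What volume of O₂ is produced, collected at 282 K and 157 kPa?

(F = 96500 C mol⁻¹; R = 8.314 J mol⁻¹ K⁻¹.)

Q = I·t = 0.4480 A × 6360.0 s = 2849 C.
n(e⁻) = Q/F = 2849 / 96500 = 0.02953 mol.
4 electrons are transferred per O₂ molecule, so n(O₂) = 0.02953 / 4 = 0.007382 mol.
V = nRT/P = (0.007382 × 8.314 × 282) / (157 × 10³ Pa) = 1.10 × 10⁻⁴ m³ = 0.110 L.

0.110 L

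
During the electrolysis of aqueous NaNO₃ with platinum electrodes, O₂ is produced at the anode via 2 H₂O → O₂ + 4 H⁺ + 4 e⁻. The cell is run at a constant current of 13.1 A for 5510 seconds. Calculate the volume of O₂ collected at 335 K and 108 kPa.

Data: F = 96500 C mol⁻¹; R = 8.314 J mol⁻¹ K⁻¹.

4.82 L

Q = I·t = 13.10 A × 5510.0 s = 72180 C.
n(e⁻) = Q/F = 72180 / 96500 = 0.7480 mol.
4 electrons are transferred per O₂ molecule, so n(O₂) = 0.7480 / 4 = 0.1870 mol.
V = nRT/P = (0.1870 × 8.314 × 335) / (108 × 10³ Pa) = 0.00482 m³ = 4.82 L.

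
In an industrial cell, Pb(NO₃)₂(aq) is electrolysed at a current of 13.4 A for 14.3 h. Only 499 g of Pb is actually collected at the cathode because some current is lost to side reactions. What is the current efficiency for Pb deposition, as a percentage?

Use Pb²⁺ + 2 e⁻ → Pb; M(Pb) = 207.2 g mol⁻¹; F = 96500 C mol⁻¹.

67.4 %

Q = I·t = 13.40 × 51480 = 689800 C; n(e⁻) = 689800/96500 = 7.149 mol.
Theoretical n(Pb) = n(e⁻)/2 = 3.574 mol, i.e. m_theo = 3.574 × 207.2 = 740.6 g.
Efficiency = m_actual / m_theo = 499 / 740.6 = 67.4 %.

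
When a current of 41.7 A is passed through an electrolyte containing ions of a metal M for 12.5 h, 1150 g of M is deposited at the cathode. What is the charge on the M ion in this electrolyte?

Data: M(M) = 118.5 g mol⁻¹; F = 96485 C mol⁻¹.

Q = I·t = 41.70 A × 45000 s = 1877000 C, so n(e⁻) = 1877000/96485 = 19.45 mol.
n(M) deposited = 1150 / 118.5 = 9.705 mol.
Electrons per atom = n(e⁻)/n(M) = 19.45 / 9.705 = 2.00 ≈ 2, so the ion is M²⁺.

+2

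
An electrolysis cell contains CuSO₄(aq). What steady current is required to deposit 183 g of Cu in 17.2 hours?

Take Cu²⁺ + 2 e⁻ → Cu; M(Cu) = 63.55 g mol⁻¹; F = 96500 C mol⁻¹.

n(Cu) = 183 / 63.55 = 2.880 mol.
n(e⁻) = 2 × 2.880 = 5.759 mol.
Q = n(e⁻)·F = 5.759 × 96500 = 555800 C.
I = Q/t = 555800 / 61920 s = 8.98 A.

8.98 A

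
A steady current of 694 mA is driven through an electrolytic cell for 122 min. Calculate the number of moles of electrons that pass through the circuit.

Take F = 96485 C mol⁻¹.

Q = I·t = 0.6940 A × 7320.0 s = 5080 C.
n(e⁻) = Q/F = 5080 / 96485 = 0.0527 mol.

0.0527 mol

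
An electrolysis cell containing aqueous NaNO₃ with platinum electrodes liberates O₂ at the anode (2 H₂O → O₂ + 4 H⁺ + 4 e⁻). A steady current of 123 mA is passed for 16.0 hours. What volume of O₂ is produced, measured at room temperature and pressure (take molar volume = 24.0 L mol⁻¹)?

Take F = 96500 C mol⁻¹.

Q = I·t = 0.1230 A × 57600 s = 7085 C.
n(e⁻) = Q/F = 7085 / 96500 = 0.07342 mol.
4 electrons are transferred per O₂ molecule, so n(O₂) = 0.07342 / 4 = 0.01835 mol.
V = n × V_m = 0.01835 × 24.0 = 0.441 L.

0.441 L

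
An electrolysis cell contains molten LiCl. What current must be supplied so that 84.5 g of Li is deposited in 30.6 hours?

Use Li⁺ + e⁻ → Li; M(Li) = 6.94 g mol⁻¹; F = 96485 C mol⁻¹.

n(Li) = 84.5 / 6.94 = 12.18 mol.
n(e⁻) = 1 × 12.18 = 12.18 mol.
Q = n(e⁻)·F = 12.18 × 96485 = 1175000 C.
I = Q/t = 1175000 / 110160 s = 10.7 A.

10.7 A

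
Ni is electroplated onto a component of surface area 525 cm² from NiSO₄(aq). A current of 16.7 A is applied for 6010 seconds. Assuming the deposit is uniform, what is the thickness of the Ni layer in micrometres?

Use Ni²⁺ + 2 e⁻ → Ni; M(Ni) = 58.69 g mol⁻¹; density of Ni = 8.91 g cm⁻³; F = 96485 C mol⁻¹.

65.3 μm

Q = I·t = 16.70 × 6010.0 = 100400 C; n(e⁻) = 1.040 mol.
n(Ni) = n(e⁻)/2 = 0.5201 mol, so m = 0.5201 × 58.69 = 30.53 g.
Volume = m/ρ = 30.53 / 8.91 = 3.426 cm³.
Thickness = V/A = 3.426 / 525 = 0.00653 cm = 65.3 μm.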